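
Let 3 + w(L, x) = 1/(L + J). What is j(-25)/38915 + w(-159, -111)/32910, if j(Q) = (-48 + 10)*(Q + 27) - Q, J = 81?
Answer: -28012201/19978805340 ≈ -0.0014021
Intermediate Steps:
w(L, x) = -3 + 1/(81 + L) (w(L, x) = -3 + 1/(L + 81) = -3 + 1/(81 + L))
j(Q) = -1026 - 39*Q (j(Q) = -38*(27 + Q) - Q = (-1026 - 38*Q) - Q = -1026 - 39*Q)
j(-25)/38915 + w(-159, -111)/32910 = (-1026 - 39*(-25))/38915 + ((-242 - 3*(-159))/(81 - 159))/32910 = (-1026 + 975)*(1/38915) + ((-242 + 477)/(-78))*(1/32910) = -51*1/38915 - 1/78*235*(1/32910) = -51/38915 - 235/78*1/32910 = -51/38915 - 47/513396 = -28012201/19978805340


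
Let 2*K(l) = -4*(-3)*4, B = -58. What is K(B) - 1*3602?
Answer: -3578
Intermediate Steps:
K(l) = 24 (K(l) = (-4*(-3)*4)/2 = (12*4)/2 = (½)*48 = 24)
K(B) - 1*3602 = 24 - 1*3602 = 24 - 3602 = -3578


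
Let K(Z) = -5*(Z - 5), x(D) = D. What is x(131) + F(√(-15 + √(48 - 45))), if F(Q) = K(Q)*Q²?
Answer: 131 - 5*(5 - √(-15 + √3))*(15 - √3) ≈ -200.7 + 241.64*I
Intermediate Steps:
K(Z) = 25 - 5*Z (K(Z) = -5*(-5 + Z) = 25 - 5*Z)
F(Q) = Q²*(25 - 5*Q) (F(Q) = (25 - 5*Q)*Q² = Q²*(25 - 5*Q))
x(131) + F(√(-15 + √(48 - 45))) = 131 + 5*(√(-15 + √(48 - 45)))²*(5 - √(-15 + √(48 - 45))) = 131 + 5*(√(-15 + √3))²*(5 - √(-15 + √3)) = 131 + 5*(-15 + √3)*(5 - √(-15 + √3))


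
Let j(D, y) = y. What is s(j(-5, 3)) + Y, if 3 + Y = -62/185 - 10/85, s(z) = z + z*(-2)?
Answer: -20294/3145 ≈ -6.4528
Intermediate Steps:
s(z) = -z (s(z) = z - 2*z = -z)
Y = -10859/3145 (Y = -3 + (-62/185 - 10/85) = -3 + (-62*1/185 - 10*1/85) = -3 + (-62/185 - 2/17) = -3 - 1424/3145 = -10859/3145 ≈ -3.4528)
s(j(-5, 3)) + Y = -1*3 - 10859/3145 = -3 - 10859/3145 = -20294/3145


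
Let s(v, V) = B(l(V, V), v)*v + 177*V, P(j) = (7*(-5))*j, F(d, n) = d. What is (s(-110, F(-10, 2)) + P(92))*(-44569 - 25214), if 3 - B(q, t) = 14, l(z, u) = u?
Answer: 263779740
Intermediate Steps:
B(q, t) = -11 (B(q, t) = 3 - 1*14 = 3 - 14 = -11)
P(j) = -35*j
s(v, V) = -11*v + 177*V
(s(-110, F(-10, 2)) + P(92))*(-44569 - 25214) = ((-11*(-110) + 177*(-10)) - 35*92)*(-44569 - 25214) = ((1210 - 1770) - 3220)*(-69783) = (-560 - 3220)*(-69783) = -3780*(-69783) = 263779740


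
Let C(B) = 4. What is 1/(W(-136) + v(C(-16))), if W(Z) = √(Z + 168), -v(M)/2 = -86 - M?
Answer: 45/8092 - √2/8092 ≈ 0.0053863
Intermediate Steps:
v(M) = 172 + 2*M (v(M) = -2*(-86 - M) = 172 + 2*M)
W(Z) = √(168 + Z)
1/(W(-136) + v(C(-16))) = 1/(√(168 - 136) + (172 + 2*4)) = 1/(√32 + (172 + 8)) = 1/(4*√2 + 180) = 1/(180 + 4*√2)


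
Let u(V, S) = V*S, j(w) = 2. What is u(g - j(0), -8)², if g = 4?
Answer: 256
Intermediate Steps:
u(V, S) = S*V
u(g - j(0), -8)² = (-8*(4 - 1*2))² = (-8*(4 - 2))² = (-8*2)² = (-16)² = 256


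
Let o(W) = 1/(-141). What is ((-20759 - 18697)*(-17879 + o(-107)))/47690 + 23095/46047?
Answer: 152675860224121/10321112721 ≈ 14793.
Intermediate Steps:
o(W) = -1/141
((-20759 - 18697)*(-17879 + o(-107)))/47690 + 23095/46047 = ((-20759 - 18697)*(-17879 - 1/141))/47690 + 23095/46047 = -39456*(-2520940/141)*(1/47690) + 23095*(1/46047) = (33155402880/47)*(1/47690) + 23095/46047 = 3315540288/224143 + 23095/46047 = 152675860224121/10321112721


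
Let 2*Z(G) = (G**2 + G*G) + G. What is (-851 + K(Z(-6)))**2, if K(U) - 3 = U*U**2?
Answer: 1231237921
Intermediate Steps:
Z(G) = G**2 + G/2 (Z(G) = ((G**2 + G*G) + G)/2 = ((G**2 + G**2) + G)/2 = (2*G**2 + G)/2 = (G + 2*G**2)/2 = G**2 + G/2)
K(U) = 3 + U**3 (K(U) = 3 + U*U**2 = 3 + U**3)
(-851 + K(Z(-6)))**2 = (-851 + (3 + (-6*(1/2 - 6))**3))**2 = (-851 + (3 + (-6*(-11/2))**3))**2 = (-851 + (3 + 33**3))**2 = (-851 + (3 + 35937))**2 = (-851 + 35940)**2 = 35089**2 = 1231237921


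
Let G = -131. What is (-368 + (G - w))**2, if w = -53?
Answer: 198916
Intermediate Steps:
(-368 + (G - w))**2 = (-368 + (-131 - 1*(-53)))**2 = (-368 + (-131 + 53))**2 = (-368 - 78)**2 = (-446)**2 = 198916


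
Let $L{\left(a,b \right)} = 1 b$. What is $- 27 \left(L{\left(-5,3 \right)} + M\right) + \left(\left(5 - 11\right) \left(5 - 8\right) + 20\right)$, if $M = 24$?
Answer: $-691$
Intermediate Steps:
$L{\left(a,b \right)} = b$
$- 27 \left(L{\left(-5,3 \right)} + M\right) + \left(\left(5 - 11\right) \left(5 - 8\right) + 20\right) = - 27 \left(3 + 24\right) + \left(\left(5 - 11\right) \left(5 - 8\right) + 20\right) = \left(-27\right) 27 + \left(\left(-6\right) \left(-3\right) + 20\right) = -729 + \left(18 + 20\right) = -729 + 38 = -691$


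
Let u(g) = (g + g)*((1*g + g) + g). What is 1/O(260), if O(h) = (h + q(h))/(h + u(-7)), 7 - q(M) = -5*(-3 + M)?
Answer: 277/776 ≈ 0.35696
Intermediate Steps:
q(M) = -8 + 5*M (q(M) = 7 - (-5)*(-3 + M) = 7 - (15 - 5*M) = 7 + (-15 + 5*M) = -8 + 5*M)
u(g) = 6*g² (u(g) = (2*g)*((g + g) + g) = (2*g)*(2*g + g) = (2*g)*(3*g) = 6*g²)
O(h) = (-8 + 6*h)/(294 + h) (O(h) = (h + (-8 + 5*h))/(h + 6*(-7)²) = (-8 + 6*h)/(h + 6*49) = (-8 + 6*h)/(h + 294) = (-8 + 6*h)/(294 + h))
1/O(260) = 1/(2*(-4 + 3*260)/(294 + 260)) = 1/(2*(-4 + 780)/554) = 1/(2*(1/554)*776) = 1/(776/277) = 277/776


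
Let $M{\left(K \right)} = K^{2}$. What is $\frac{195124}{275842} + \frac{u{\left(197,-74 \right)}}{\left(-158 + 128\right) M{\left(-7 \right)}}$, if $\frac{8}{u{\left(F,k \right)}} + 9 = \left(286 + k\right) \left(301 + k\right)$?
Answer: $\frac{492890462338}{696787236075} \approx 0.70738$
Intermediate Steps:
$u{\left(F,k \right)} = \frac{8}{-9 + \left(286 + k\right) \left(301 + k\right)}$
$\frac{195124}{275842} + \frac{u{\left(197,-74 \right)}}{\left(-158 + 128\right) M{\left(-7 \right)}} = \frac{195124}{275842} + \frac{8 \frac{1}{86077 + \left(-74\right)^{2} + 587 \left(-74\right)}}{\left(-158 + 128\right) \left(-7\right)^{2}} = 195124 \cdot \frac{1}{275842} + \frac{8 \frac{1}{86077 + 5476 - 43438}}{\left(-30\right) 49} = \frac{97562}{137921} + \frac{8 \cdot \frac{1}{48115}}{-1470} = \frac{97562}{137921} + 8 \cdot \frac{1}{48115} \left(- \frac{1}{1470}\right) = \frac{97562}{137921} + \frac{8}{48115} \left(- \frac{1}{1470}\right) = \frac{97562}{137921} - \frac{4}{35364525} = \frac{492890462338}{696787236075}$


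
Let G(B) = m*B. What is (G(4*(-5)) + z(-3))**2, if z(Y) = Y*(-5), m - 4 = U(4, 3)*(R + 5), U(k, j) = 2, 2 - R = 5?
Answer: 21025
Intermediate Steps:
R = -3 (R = 2 - 1*5 = 2 - 5 = -3)
m = 8 (m = 4 + 2*(-3 + 5) = 4 + 2*2 = 4 + 4 = 8)
z(Y) = -5*Y
G(B) = 8*B
(G(4*(-5)) + z(-3))**2 = (8*(4*(-5)) - 5*(-3))**2 = (8*(-20) + 15)**2 = (-160 + 15)**2 = (-145)**2 = 21025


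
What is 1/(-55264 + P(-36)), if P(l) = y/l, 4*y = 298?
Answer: -72/3979157 ≈ -1.8094e-5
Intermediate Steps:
y = 149/2 (y = (¼)*298 = 149/2 ≈ 74.500)
P(l) = 149/(2*l)
1/(-55264 + P(-36)) = 1/(-55264 + (149/2)/(-36)) = 1/(-55264 + (149/2)*(-1/36)) = 1/(-55264 - 149/72) = 1/(-3979157/72) = -72/3979157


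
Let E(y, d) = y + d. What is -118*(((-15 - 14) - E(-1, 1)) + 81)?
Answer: -6136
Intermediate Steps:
E(y, d) = d + y
-118*(((-15 - 14) - E(-1, 1)) + 81) = -118*(((-15 - 14) - (1 - 1)) + 81) = -118*((-29 - 1*0) + 81) = -118*((-29 + 0) + 81) = -118*(-29 + 81) = -118*52 = -6136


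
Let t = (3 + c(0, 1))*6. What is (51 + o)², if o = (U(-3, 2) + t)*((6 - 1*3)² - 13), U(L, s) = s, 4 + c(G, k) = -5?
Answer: 34969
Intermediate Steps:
c(G, k) = -9 (c(G, k) = -4 - 5 = -9)
t = -36 (t = (3 - 9)*6 = -6*6 = -36)
o = 136 (o = (2 - 36)*((6 - 1*3)² - 13) = -34*((6 - 3)² - 13) = -34*(3² - 13) = -34*(9 - 13) = -34*(-4) = 136)
(51 + o)² = (51 + 136)² = 187² = 34969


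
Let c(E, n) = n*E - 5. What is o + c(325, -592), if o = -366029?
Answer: -558434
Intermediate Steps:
c(E, n) = -5 + E*n (c(E, n) = E*n - 5 = -5 + E*n)
o + c(325, -592) = -366029 + (-5 + 325*(-592)) = -366029 + (-5 - 192400) = -366029 - 192405 = -558434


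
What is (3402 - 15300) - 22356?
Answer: -34254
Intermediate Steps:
(3402 - 15300) - 22356 = -11898 - 22356 = -34254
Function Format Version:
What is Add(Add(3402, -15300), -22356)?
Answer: -34254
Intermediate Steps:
Add(Add(3402, -15300), -22356) = Add(-11898, -22356) = -34254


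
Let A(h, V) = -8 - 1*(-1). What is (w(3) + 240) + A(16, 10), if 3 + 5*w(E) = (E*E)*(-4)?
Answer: 1126/5 ≈ 225.20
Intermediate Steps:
A(h, V) = -7 (A(h, V) = -8 + 1 = -7)
w(E) = -⅗ - 4*E²/5 (w(E) = -⅗ + ((E*E)*(-4))/5 = -⅗ + (E²*(-4))/5 = -⅗ + (-4*E²)/5 = -⅗ - 4*E²/5)
(w(3) + 240) + A(16, 10) = ((-⅗ - ⅘*3²) + 240) - 7 = ((-⅗ - ⅘*9) + 240) - 7 = ((-⅗ - 36/5) + 240) - 7 = (-39/5 + 240) - 7 = 1161/5 - 7 = 1126/5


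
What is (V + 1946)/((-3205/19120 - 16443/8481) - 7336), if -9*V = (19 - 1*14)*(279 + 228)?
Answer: -53976566864/237984653937 ≈ -0.22681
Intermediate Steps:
V = -845/3 (V = -(19 - 1*14)*(279 + 228)/9 = -(19 - 14)*507/9 = -5*507/9 = -⅑*2535 = -845/3 ≈ -281.67)
(V + 1946)/((-3205/19120 - 16443/8481) - 7336) = (-845/3 + 1946)/((-3205/19120 - 16443/8481) - 7336) = 4993/(3*((-3205*1/19120 - 16443*1/8481) - 7336)) = 4993/(3*((-641/3824 - 5481/2827) - 7336)) = 4993/(3*(-22771451/10810448 - 7336)) = 4993/(3*(-79328217979/10810448)) = (4993/3)*(-10810448/79328217979) = -53976566864/237984653937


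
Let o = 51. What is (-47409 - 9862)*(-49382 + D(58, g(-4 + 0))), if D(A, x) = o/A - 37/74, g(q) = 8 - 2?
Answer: 82015909157/29 ≈ 2.8281e+9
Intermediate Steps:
g(q) = 6
D(A, x) = -½ + 51/A (D(A, x) = 51/A - 37/74 = 51/A - 37*1/74 = 51/A - ½ = -½ + 51/A)
(-47409 - 9862)*(-49382 + D(58, g(-4 + 0))) = (-47409 - 9862)*(-49382 + (½)*(102 - 1*58)/58) = -57271*(-49382 + (½)*(1/58)*(102 - 58)) = -57271*(-49382 + (½)*(1/58)*44) = -57271*(-49382 + 11/29) = -57271*(-1432067/29) = 82015909157/29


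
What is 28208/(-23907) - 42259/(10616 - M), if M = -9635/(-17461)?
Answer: -7623044664607/1477104681429 ≈ -5.1608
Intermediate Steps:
M = 9635/17461 (M = -9635*(-1/17461) = 9635/17461 ≈ 0.55180)
28208/(-23907) - 42259/(10616 - M) = 28208/(-23907) - 42259/(10616 - 1*9635/17461) = 28208*(-1/23907) - 42259/(10616 - 9635/17461) = -28208/23907 - 42259/185356341/17461 = -28208/23907 - 42259*17461/185356341 = -28208/23907 - 737884399/185356341 = -7623044664607/1477104681429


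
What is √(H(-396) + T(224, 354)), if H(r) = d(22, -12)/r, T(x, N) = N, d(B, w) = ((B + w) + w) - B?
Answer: 2*√96393/33 ≈ 18.816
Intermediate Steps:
d(B, w) = 2*w (d(B, w) = (B + 2*w) - B = 2*w)
H(r) = -24/r (H(r) = (2*(-12))/r = -24/r)
√(H(-396) + T(224, 354)) = √(-24/(-396) + 354) = √(-24*(-1/396) + 354) = √(2/33 + 354) = √(11684/33) = 2*√96393/33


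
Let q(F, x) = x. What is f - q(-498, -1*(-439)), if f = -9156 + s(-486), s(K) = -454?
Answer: -10049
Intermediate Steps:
f = -9610 (f = -9156 - 454 = -9610)
f - q(-498, -1*(-439)) = -9610 - (-1)*(-439) = -9610 - 1*439 = -9610 - 439 = -10049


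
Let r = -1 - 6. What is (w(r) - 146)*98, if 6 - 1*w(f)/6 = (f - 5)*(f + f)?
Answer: -109564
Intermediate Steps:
r = -7
w(f) = 36 - 12*f*(-5 + f) (w(f) = 36 - 6*(f - 5)*(f + f) = 36 - 6*(-5 + f)*2*f = 36 - 12*f*(-5 + f))
(w(r) - 146)*98 = ((36 - 12*(-7)² + 60*(-7)) - 146)*98 = ((36 - 12*49 - 420) - 146)*98 = ((36 - 588 - 420) - 146)*98 = (-972 - 146)*98 = -1118*98 = -109564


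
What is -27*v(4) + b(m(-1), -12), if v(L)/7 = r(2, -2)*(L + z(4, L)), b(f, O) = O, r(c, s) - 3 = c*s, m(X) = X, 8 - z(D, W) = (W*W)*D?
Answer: -9840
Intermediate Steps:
z(D, W) = 8 - D*W² (z(D, W) = 8 - W*W*D = 8 - W²*D = 8 - D*W²)
r(c, s) = 3 + c*s
v(L) = -56 - 7*L + 28*L² (v(L) = 7*((3 + 2*(-2))*(L + (8 - 1*4*L²))) = 7*((3 - 4)*(L + (8 - 4*L²))) = 7*(-(8 + L - 4*L²)) = 7*(-8 - L + 4*L²) = -56 - 7*L + 28*L²)
-27*v(4) + b(m(-1), -12) = -27*(-56 - 7*4 + 28*4²) - 12 = -27*(-56 - 28 + 28*16) - 12 = -27*(-56 - 28 + 448) - 12 = -27*364 - 12 = -9828 - 12 = -9840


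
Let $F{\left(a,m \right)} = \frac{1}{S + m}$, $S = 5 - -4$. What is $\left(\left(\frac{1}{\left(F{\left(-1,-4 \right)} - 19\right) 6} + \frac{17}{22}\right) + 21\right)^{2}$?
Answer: $\frac{18231210529}{38489616} \approx 473.67$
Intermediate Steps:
$S = 9$ ($S = 5 + 4 = 9$)
$F{\left(a,m \right)} = \frac{1}{9 + m}$
$\left(\left(\frac{1}{\left(F{\left(-1,-4 \right)} - 19\right) 6} + \frac{17}{22}\right) + 21\right)^{2} = \left(\left(\frac{1}{\left(\frac{1}{9 - 4} - 19\right) 6} + \frac{17}{22}\right) + 21\right)^{2} = \left(\left(\frac{1}{\frac{1}{5} - 19} \cdot \frac{1}{6} + 17 \cdot \frac{1}{22}\right) + 21\right)^{2} = \left(\left(\frac{1}{\frac{1}{5} - 19} \cdot \frac{1}{6} + \frac{17}{22}\right) + 21\right)^{2} = \left(\left(\frac{1}{- \frac{94}{5}} \cdot \frac{1}{6} + \frac{17}{22}\right) + 21\right)^{2} = \left(\left(\left(- \frac{5}{94}\right) \frac{1}{6} + \frac{17}{22}\right) + 21\right)^{2} = \left(\left(- \frac{5}{564} + \frac{17}{22}\right) + 21\right)^{2} = \left(\frac{4739}{6204} + 21\right)^{2} = \left(\frac{135023}{6204}\right)^{2} = \frac{18231210529}{38489616}$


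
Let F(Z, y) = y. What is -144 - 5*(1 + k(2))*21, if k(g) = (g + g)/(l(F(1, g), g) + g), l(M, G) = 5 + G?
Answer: -887/3 ≈ -295.67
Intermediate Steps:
k(g) = 2*g/(5 + 2*g) (k(g) = (g + g)/((5 + g) + g) = (2*g)/(5 + 2*g) = 2*g/(5 + 2*g))
-144 - 5*(1 + k(2))*21 = -144 - 5*(1 + 2*2/(5 + 2*2))*21 = -144 - 5*(1 + 2*2/(5 + 4))*21 = -144 - 5*(1 + 2*2/9)*21 = -144 - 5*(1 + 2*2*(⅑))*21 = -144 - 5*(1 + 4/9)*21 = -144 - 5*13/9*21 = -144 - 65/9*21 = -144 - 455/3 = -887/3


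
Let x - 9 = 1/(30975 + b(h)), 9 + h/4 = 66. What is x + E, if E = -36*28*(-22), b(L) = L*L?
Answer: 1840445416/82959 ≈ 22185.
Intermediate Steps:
h = 228 (h = -36 + 4*66 = -36 + 264 = 228)
b(L) = L²
E = 22176 (E = -1008*(-22) = 22176)
x = 746632/82959 (x = 9 + 1/(30975 + 228²) = 9 + 1/(30975 + 51984) = 9 + 1/82959 = 746632/82959 ≈ 9.0000)
x + E = 746632/82959 + 22176 = 1840445416/82959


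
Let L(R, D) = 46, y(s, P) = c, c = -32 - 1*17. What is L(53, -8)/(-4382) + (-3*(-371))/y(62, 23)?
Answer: -49790/2191 ≈ -22.725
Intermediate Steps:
c = -49 (c = -32 - 17 = -49)
y(s, P) = -49
L(53, -8)/(-4382) + (-3*(-371))/y(62, 23) = 46/(-4382) - 3*(-371)/(-49) = 46*(-1/4382) + 1113*(-1/49) = -23/2191 - 159/7 = -49790/2191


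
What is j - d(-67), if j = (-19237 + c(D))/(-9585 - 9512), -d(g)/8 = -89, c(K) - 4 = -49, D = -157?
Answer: -13577782/19097 ≈ -710.99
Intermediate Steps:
c(K) = -45 (c(K) = 4 - 49 = -45)
d(g) = 712 (d(g) = -8*(-89) = 712)
j = 19282/19097 (j = (-19237 - 45)/(-9585 - 9512) = -19282/(-19097) = -19282*(-1/19097) = 19282/19097 ≈ 1.0097)
j - d(-67) = 19282/19097 - 1*712 = 19282/19097 - 712 = -13577782/19097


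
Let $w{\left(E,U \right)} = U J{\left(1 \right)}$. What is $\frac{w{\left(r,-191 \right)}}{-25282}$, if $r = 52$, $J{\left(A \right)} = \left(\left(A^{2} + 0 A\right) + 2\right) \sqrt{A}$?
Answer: $\frac{573}{25282} \approx 0.022664$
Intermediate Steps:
$J{\left(A \right)} = \sqrt{A} \left(2 + A^{2}\right)$ ($J{\left(A \right)} = \left(\left(A^{2} + 0\right) + 2\right) \sqrt{A} = \left(A^{2} + 2\right) \sqrt{A} = \left(2 + A^{2}\right) \sqrt{A} = \sqrt{A} \left(2 + A^{2}\right)$)
$w{\left(E,U \right)} = 3 U$ ($w{\left(E,U \right)} = U \sqrt{1} \left(2 + 1^{2}\right) = U 1 \left(2 + 1\right) = U 1 \cdot 3 = U 3 = 3 U$)
$\frac{w{\left(r,-191 \right)}}{-25282} = \frac{3 \left(-191\right)}{-25282} = \left(-573\right) \left(- \frac{1}{25282}\right) = \frac{573}{25282}$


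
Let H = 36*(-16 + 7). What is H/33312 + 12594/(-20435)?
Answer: -35512689/56727560 ≈ -0.62602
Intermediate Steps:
H = -324 (H = 36*(-9) = -324)
H/33312 + 12594/(-20435) = -324/33312 + 12594/(-20435) = -324*1/33312 + 12594*(-1/20435) = -27/2776 - 12594/20435 = -35512689/56727560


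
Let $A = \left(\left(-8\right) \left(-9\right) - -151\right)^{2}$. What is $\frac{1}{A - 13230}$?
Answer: $\frac{1}{36499} \approx 2.7398 \cdot 10^{-5}$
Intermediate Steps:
$A = 49729$ ($A = \left(72 + 151\right)^{2} = 223^{2} = 49729$)
$\frac{1}{A - 13230} = \frac{1}{49729 - 13230} = \frac{1}{36499}$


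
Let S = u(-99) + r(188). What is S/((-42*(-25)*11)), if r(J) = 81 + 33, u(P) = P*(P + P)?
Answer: 3286/1925 ≈ 1.7070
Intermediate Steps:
u(P) = 2*P² (u(P) = P*(2*P) = 2*P²)
r(J) = 114
S = 19716 (S = 2*(-99)² + 114 = 2*9801 + 114 = 19602 + 114 = 19716)
S/((-42*(-25)*11)) = 19716/((-42*(-25)*11)) = 19716/((1050*11)) = 19716/11550 = 19716*(1/11550) = 3286/1925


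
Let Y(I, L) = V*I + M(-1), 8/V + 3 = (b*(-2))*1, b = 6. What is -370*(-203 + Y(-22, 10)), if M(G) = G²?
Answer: 211196/3 ≈ 70399.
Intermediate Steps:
V = -8/15 (V = 8/(-3 + (6*(-2))*1) = 8/(-3 - 12*1) = 8/(-3 - 12) = 8/(-15) = 8*(-1/15) = -8/15 ≈ -0.53333)
Y(I, L) = 1 - 8*I/15 (Y(I, L) = -8*I/15 + (-1)² = -8*I/15 + 1 = 1 - 8*I/15)
-370*(-203 + Y(-22, 10)) = -370*(-203 + (1 - 8/15*(-22))) = -370*(-203 + (1 + 176/15)) = -370*(-203 + 191/15) = -370*(-2854/15) = 211196/3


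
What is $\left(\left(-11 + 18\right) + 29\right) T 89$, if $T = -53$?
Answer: $-169812$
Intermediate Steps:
$\left(\left(-11 + 18\right) + 29\right) T 89 = \left(\left(-11 + 18\right) + 29\right) \left(-53\right) 89 = \left(7 + 29\right) \left(-53\right) 89 = 36 \left(-53\right) 89 = \left(-1908\right) 89 = -169812$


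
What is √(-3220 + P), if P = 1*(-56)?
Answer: 6*I*√91 ≈ 57.236*I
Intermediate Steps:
P = -56
√(-3220 + P) = √(-3220 - 56) = √(-3276) = 6*I*√91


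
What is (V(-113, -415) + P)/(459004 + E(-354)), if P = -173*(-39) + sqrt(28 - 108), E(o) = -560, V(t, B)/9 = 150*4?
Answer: 12147/458444 + I*sqrt(5)/114611 ≈ 0.026496 + 1.951e-5*I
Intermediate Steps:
V(t, B) = 5400 (V(t, B) = 9*(150*4) = 9*600 = 5400)
P = 6747 + 4*I*sqrt(5) (P = 6747 + sqrt(-80) = 6747 + 4*I*sqrt(5) ≈ 6747.0 + 8.9443*I)
(V(-113, -415) + P)/(459004 + E(-354)) = (5400 + (6747 + 4*I*sqrt(5)))/(459004 - 560) = (12147 + 4*I*sqrt(5))/458444 = (12147 + 4*I*sqrt(5))*(1/458444) = 12147/458444 + I*sqrt(5)/114611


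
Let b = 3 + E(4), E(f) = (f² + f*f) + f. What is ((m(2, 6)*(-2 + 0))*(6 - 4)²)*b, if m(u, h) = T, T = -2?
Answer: 624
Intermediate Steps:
E(f) = f + 2*f² (E(f) = (f² + f²) + f = 2*f² + f = f + 2*f²)
m(u, h) = -2
b = 39 (b = 3 + 4*(1 + 2*4) = 3 + 4*(1 + 8) = 3 + 4*9 = 3 + 36 = 39)
((m(2, 6)*(-2 + 0))*(6 - 4)²)*b = ((-2*(-2 + 0))*(6 - 4)²)*39 = (-2*(-2)*2²)*39 = (4*4)*39 = 16*39 = 624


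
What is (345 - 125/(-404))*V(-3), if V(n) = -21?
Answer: -2929605/404 ≈ -7251.5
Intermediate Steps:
(345 - 125/(-404))*V(-3) = (345 - 125/(-404))*(-21) = (345 - 125*(-1/404))*(-21) = (345 + 125/404)*(-21) = (139505/404)*(-21) = -2929605/404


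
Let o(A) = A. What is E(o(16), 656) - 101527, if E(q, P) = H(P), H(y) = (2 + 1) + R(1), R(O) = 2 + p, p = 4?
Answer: -101518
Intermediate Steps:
R(O) = 6 (R(O) = 2 + 4 = 6)
H(y) = 9 (H(y) = (2 + 1) + 6 = 3 + 6 = 9)
E(q, P) = 9
E(o(16), 656) - 101527 = 9 - 101527 = -101518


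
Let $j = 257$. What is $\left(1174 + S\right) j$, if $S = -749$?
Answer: $109225$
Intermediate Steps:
$\left(1174 + S\right) j = \left(1174 - 749\right) 257 = 425 \cdot 257 = 109225$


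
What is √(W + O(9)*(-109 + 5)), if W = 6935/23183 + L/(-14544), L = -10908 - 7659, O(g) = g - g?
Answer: √138225910924187/9365932 ≈ 1.2553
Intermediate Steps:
O(g) = 0
L = -18567
W = 59033489/37463728 (W = 6935/23183 - 18567/(-14544) = 6935*(1/23183) - 18567*(-1/14544) = 6935/23183 + 2063/1616 = 59033489/37463728 ≈ 1.5758)
√(W + O(9)*(-109 + 5)) = √(59033489/37463728 + 0*(-109 + 5)) = √(59033489/37463728 + 0*(-104)) = √(59033489/37463728 + 0) = √(59033489/37463728) = √138225910924187/9365932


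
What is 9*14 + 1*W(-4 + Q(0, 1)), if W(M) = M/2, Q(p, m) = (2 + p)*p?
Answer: 124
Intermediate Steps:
Q(p, m) = p*(2 + p)
W(M) = M/2 (W(M) = M*(1/2) = M/2)
9*14 + 1*W(-4 + Q(0, 1)) = 9*14 + 1*((-4 + 0*(2 + 0))/2) = 126 + 1*((-4 + 0*2)/2) = 126 + 1*((-4 + 0)/2) = 126 + 1*((1/2)*(-4)) = 126 + 1*(-2) = 126 - 2 = 124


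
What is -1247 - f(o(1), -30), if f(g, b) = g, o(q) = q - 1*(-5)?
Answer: -1253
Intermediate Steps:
o(q) = 5 + q (o(q) = q + 5 = 5 + q)
-1247 - f(o(1), -30) = -1247 - (5 + 1) = -1247 - 1*6 = -1247 - 6 = -1253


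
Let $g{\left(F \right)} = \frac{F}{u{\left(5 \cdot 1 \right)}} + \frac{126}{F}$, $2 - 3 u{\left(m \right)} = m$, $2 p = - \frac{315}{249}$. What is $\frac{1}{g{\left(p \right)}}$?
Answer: $- \frac{830}{164811} \approx -0.0050361$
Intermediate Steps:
$p = - \frac{105}{166}$ ($p = \frac{\left(-315\right) \frac{1}{249}}{2} = \frac{1}{2} \left(- \frac{105}{83}\right) = - \frac{105}{166} \approx -0.63253$)
$u{\left(m \right)} = \frac{2}{3} - \frac{m}{3}$
$g{\left(F \right)} = - F + \frac{126}{F}$ ($g{\left(F \right)} = \frac{F}{\frac{2}{3} - \frac{5 \cdot 1}{3}} + \frac{126}{F} = \frac{F}{\frac{2}{3} - \frac{5}{3}} + \frac{126}{F} = \frac{F}{-1} + \frac{126}{F} = F \left(-1\right) + \frac{126}{F} = - F + \frac{126}{F}$)
$\frac{1}{g{\left(p \right)}} = \frac{1}{\left(-1\right) \left(- \frac{105}{166}\right) + \frac{126}{- \frac{105}{166}}} = \frac{1}{\frac{105}{166} + 126 \left(- \frac{166}{105}\right)} = \frac{1}{\frac{105}{166} - \frac{996}{5}} = \frac{1}{- \frac{164811}{830}} = - \frac{830}{164811}$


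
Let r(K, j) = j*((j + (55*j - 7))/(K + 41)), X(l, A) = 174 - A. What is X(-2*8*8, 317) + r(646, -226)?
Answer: 921199/229 ≈ 4022.7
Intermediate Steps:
r(K, j) = j*(-7 + 56*j)/(41 + K) (r(K, j) = j*((j + (-7 + 55*j))/(41 + K)) = j*((-7 + 56*j)/(41 + K)) = j*(-7 + 56*j)/(41 + K))
X(-2*8*8, 317) + r(646, -226) = (174 - 1*317) + 7*(-226)*(-1 + 8*(-226))/(41 + 646) = (174 - 317) + 7*(-226)*(-1 - 1808)/687 = -143 + 7*(-226)*(1/687)*(-1809) = -143 + 953946/229 = 921199/229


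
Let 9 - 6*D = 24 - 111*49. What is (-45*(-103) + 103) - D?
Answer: 3834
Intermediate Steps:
D = 904 (D = 3/2 - (24 - 111*49)/6 = 3/2 - (24 - 5439)/6 = 3/2 - 1/6*(-5415) = 3/2 + 1805/2 = 904)
(-45*(-103) + 103) - D = (-45*(-103) + 103) - 1*904 = (4635 + 103) - 904 = 4738 - 904 = 3834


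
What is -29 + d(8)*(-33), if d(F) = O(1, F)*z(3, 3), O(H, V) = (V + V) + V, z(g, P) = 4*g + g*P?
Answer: -16661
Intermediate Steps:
z(g, P) = 4*g + P*g
O(H, V) = 3*V (O(H, V) = 2*V + V = 3*V)
d(F) = 63*F (d(F) = (3*F)*(3*(4 + 3)) = (3*F)*(3*7) = (3*F)*21 = 63*F)
-29 + d(8)*(-33) = -29 + (63*8)*(-33) = -29 + 504*(-33) = -29 - 16632 = -16661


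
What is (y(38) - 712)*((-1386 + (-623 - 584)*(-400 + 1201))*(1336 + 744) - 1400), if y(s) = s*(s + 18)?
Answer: -2851601461440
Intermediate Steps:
y(s) = s*(18 + s)
(y(38) - 712)*((-1386 + (-623 - 584)*(-400 + 1201))*(1336 + 744) - 1400) = (38*(18 + 38) - 712)*((-1386 + (-623 - 584)*(-400 + 1201))*(1336 + 744) - 1400) = (38*56 - 712)*((-1386 - 1207*801)*2080 - 1400) = (2128 - 712)*((-1386 - 966807)*2080 - 1400) = 1416*(-968193*2080 - 1400) = 1416*(-2013841440 - 1400) = 1416*(-2013842840) = -2851601461440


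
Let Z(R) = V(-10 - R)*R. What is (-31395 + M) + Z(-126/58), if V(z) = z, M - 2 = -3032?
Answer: -28937124/841 ≈ -34408.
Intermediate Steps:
M = -3030 (M = 2 - 3032 = -3030)
Z(R) = R*(-10 - R) (Z(R) = (-10 - R)*R = R*(-10 - R))
(-31395 + M) + Z(-126/58) = (-31395 - 3030) - (-126/58)*(10 - 126/58) = -34425 - (-126*1/58)*(10 - 126*1/58) = -34425 - 1*(-63/29)*(10 - 63/29) = -34425 - 1*(-63/29)*227/29 = -34425 + 14301/841 = -28937124/841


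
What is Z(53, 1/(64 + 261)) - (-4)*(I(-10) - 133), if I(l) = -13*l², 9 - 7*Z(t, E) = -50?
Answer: -40065/7 ≈ -5723.6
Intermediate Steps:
Z(t, E) = 59/7 (Z(t, E) = 9/7 - ⅐*(-50) = 9/7 + 50/7 = 59/7)
Z(53, 1/(64 + 261)) - (-4)*(I(-10) - 133) = 59/7 - (-4)*(-13*(-10)² - 133) = 59/7 - (-4)*(-13*100 - 133) = 59/7 - (-4)*(-1300 - 133) = 59/7 - (-4)*(-1433) = 59/7 - 1*5732 = 59/7 - 5732 = -40065/7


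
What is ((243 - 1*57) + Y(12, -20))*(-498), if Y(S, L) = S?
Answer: -98604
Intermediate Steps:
((243 - 1*57) + Y(12, -20))*(-498) = ((243 - 1*57) + 12)*(-498) = ((243 - 57) + 12)*(-498) = (186 + 12)*(-498) = 198*(-498) = -98604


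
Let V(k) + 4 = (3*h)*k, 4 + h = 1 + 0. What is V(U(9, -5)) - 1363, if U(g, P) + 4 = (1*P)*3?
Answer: -1196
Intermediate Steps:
h = -3 (h = -4 + (1 + 0) = -4 + 1 = -3)
U(g, P) = -4 + 3*P (U(g, P) = -4 + (1*P)*3 = -4 + P*3 = -4 + 3*P)
V(k) = -4 - 9*k (V(k) = -4 + (3*(-3))*k = -4 - 9*k)
V(U(9, -5)) - 1363 = (-4 - 9*(-4 + 3*(-5))) - 1363 = (-4 - 9*(-4 - 15)) - 1363 = (-4 - 9*(-19)) - 1363 = (-4 + 171) - 1363 = 167 - 1363 = -1196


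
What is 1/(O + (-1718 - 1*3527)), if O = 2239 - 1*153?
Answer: -1/3159 ≈ -0.00031656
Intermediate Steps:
O = 2086 (O = 2239 - 153 = 2086)
1/(O + (-1718 - 1*3527)) = 1/(2086 + (-1718 - 1*3527)) = 1/(2086 + (-1718 - 3527)) = 1/(2086 - 5245) = 1/(-3159) = -1/3159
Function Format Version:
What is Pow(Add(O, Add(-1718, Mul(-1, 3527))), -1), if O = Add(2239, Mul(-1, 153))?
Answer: Rational(-1, 3159) ≈ -0.00031656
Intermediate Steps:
O = 2086 (O = Add(2239, -153) = 2086)
Pow(Add(O, Add(-1718, Mul(-1, 3527))), -1) = Pow(Add(2086, Add(-1718, Mul(-1, 3527))), -1) = Pow(Add(2086, Add(-1718, -3527)), -1) = Pow(Add(2086, -5245), -1) = Pow(-3159, -1) = Rational(-1, 3159)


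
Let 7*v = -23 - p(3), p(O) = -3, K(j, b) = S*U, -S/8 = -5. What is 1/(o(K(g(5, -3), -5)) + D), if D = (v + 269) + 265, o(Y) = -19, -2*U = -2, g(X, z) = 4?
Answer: 7/3585 ≈ 0.0019526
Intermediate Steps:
S = 40 (S = -8*(-5) = 40)
U = 1 (U = -½*(-2) = 1)
K(j, b) = 40 (K(j, b) = 40*1 = 40)
v = -20/7 (v = (-23 - 1*(-3))/7 = (-23 + 3)/7 = (⅐)*(-20) = -20/7 ≈ -2.8571)
D = 3718/7 (D = (-20/7 + 269) + 265 = 1863/7 + 265 = 3718/7 ≈ 531.14)
1/(o(K(g(5, -3), -5)) + D) = 1/(-19 + 3718/7) = 1/(3585/7) = 7/3585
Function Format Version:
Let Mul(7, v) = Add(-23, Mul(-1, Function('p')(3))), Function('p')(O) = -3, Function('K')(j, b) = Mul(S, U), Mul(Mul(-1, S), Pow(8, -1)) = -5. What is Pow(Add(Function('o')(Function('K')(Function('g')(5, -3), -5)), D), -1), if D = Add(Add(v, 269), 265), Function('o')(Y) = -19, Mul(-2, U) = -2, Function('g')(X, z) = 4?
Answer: Rational(7, 3585) ≈ 0.0019526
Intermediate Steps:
S = 40 (S = Mul(-8, -5) = 40)
U = 1 (U = Mul(Rational(-1, 2), -2) = 1)
Function('K')(j, b) = 40 (Function('K')(j, b) = Mul(40, 1) = 40)
v = Rational(-20, 7) (v = Mul(Rational(1, 7), Add(-23, Mul(-1, -3))) = Mul(Rational(1, 7), Add(-23, 3)) = Mul(Rational(1, 7), -20) = Rational(-20, 7) ≈ -2.8571)
D = Rational(3718, 7) (D = Add(Add(Rational(-20, 7), 269), 265) = Add(Rational(1863, 7), 265) = Rational(3718, 7) ≈ 531.14)
Pow(Add(Function('o')(Function('K')(Function('g')(5, -3), -5)), D), -1) = Pow(Add(-19, Rational(3718, 7)), -1) = Pow(Rational(3585, 7), -1) = Rational(7, 3585)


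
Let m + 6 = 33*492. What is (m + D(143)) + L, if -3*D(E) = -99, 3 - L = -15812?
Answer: 32078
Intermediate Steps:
L = 15815 (L = 3 - 1*(-15812) = 3 + 15812 = 15815)
m = 16230 (m = -6 + 33*492 = -6 + 16236 = 16230)
D(E) = 33 (D(E) = -⅓*(-99) = 33)
(m + D(143)) + L = (16230 + 33) + 15815 = 16263 + 15815 = 32078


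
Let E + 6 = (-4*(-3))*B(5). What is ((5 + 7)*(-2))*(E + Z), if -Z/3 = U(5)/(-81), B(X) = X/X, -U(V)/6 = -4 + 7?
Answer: -128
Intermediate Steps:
U(V) = -18 (U(V) = -6*(-4 + 7) = -6*3 = -18)
B(X) = 1
Z = -2/3 (Z = -(-54)/(-81) = -(-54)*(-1)/81 = -3*2/9 = -2/3 ≈ -0.66667)
E = 6 (E = -6 - 4*(-3)*1 = -6 + 12*1 = -6 + 12 = 6)
((5 + 7)*(-2))*(E + Z) = ((5 + 7)*(-2))*(6 - 2/3) = (12*(-2))*(16/3) = -24*16/3 = -128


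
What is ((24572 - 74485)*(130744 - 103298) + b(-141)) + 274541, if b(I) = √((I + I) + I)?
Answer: -1369637657 + 3*I*√47 ≈ -1.3696e+9 + 20.567*I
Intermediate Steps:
b(I) = √3*√I (b(I) = √(2*I + I) = √(3*I) = √3*√I)
((24572 - 74485)*(130744 - 103298) + b(-141)) + 274541 = ((24572 - 74485)*(130744 - 103298) + √3*√(-141)) + 274541 = (-49913*27446 + √3*(I*√141)) + 274541 = (-1369912198 + 3*I*√47) + 274541 = -1369637657 + 3*I*√47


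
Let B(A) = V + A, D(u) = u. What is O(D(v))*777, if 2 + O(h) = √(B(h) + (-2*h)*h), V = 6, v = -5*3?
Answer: -1554 + 2331*I*√51 ≈ -1554.0 + 16647.0*I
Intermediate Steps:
v = -15
B(A) = 6 + A
O(h) = -2 + √(6 + h - 2*h²) (O(h) = -2 + √((6 + h) + (-2*h)*h) = -2 + √((6 + h) - 2*h²) = -2 + √(6 + h - 2*h²))
O(D(v))*777 = (-2 + √(6 - 15 - 2*(-15)²))*777 = (-2 + √(6 - 15 - 2*225))*777 = (-2 + √(6 - 15 - 450))*777 = (-2 + √(-459))*777 = (-2 + 3*I*√51)*777 = -1554 + 2331*I*√51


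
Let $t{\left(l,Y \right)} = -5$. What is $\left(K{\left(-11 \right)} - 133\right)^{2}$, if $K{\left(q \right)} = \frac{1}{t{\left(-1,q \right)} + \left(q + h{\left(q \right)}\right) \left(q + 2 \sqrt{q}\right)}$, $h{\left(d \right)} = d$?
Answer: $\frac{16 \left(23056880 \sqrt{11} + 38550341 i\right)}{20856 \sqrt{11} + 34873 i} \approx 17688.0 - 0.50109 i$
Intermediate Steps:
$K{\left(q \right)} = \frac{1}{-5 + 2 q \left(q + 2 \sqrt{q}\right)}$ ($K{\left(q \right)} = \frac{1}{-5 + \left(q + q\right) \left(q + 2 \sqrt{q}\right)} = \frac{1}{-5 + 2 q \left(q + 2 \sqrt{q}\right)}$)
$\left(K{\left(-11 \right)} - 133\right)^{2} = \left(\frac{1}{-5 + 2 \left(-11\right)^{2} + 4 \left(-11\right)^{\frac{3}{2}}} - 133\right)^{2} = \left(\frac{1}{-5 + 2 \cdot 121 + 4 \left(- 11 i \sqrt{11}\right)} - 133\right)^{2} = \left(\frac{1}{-5 + 242 - 44 i \sqrt{11}} - 133\right)^{2} = \left(\frac{1}{237 - 44 i \sqrt{11}} - 133\right)^{2} = \left(-133 + \frac{1}{237 - 44 i \sqrt{11}}\right)^{2}$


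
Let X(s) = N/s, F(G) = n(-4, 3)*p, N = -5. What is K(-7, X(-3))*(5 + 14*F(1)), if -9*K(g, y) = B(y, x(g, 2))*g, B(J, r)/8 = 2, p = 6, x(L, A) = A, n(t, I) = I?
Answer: 28784/9 ≈ 3198.2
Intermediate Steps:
F(G) = 18 (F(G) = 3*6 = 18)
B(J, r) = 16 (B(J, r) = 8*2 = 16)
X(s) = -5/s
K(g, y) = -16*g/9
K(-7, X(-3))*(5 + 14*F(1)) = (-16/9*(-7))*(5 + 14*18) = 112*(5 + 252)/9 = (112/9)*257 = 28784/9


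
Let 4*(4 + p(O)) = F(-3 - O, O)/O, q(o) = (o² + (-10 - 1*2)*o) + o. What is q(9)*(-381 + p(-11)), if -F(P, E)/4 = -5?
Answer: 76320/11 ≈ 6938.2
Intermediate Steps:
F(P, E) = 20 (F(P, E) = -4*(-5) = 20)
q(o) = o² - 11*o (q(o) = (o² + (-10 - 2)*o) + o = (o² - 12*o) + o = o² - 11*o)
p(O) = -4 + 5/O (p(O) = -4 + (20/O)/4 = -4 + 5/O)
q(9)*(-381 + p(-11)) = (9*(-11 + 9))*(-381 + (-4 + 5/(-11))) = (9*(-2))*(-381 + (-4 + 5*(-1/11))) = -18*(-381 + (-4 - 5/11)) = -18*(-381 - 49/11) = -18*(-4240/11) = 76320/11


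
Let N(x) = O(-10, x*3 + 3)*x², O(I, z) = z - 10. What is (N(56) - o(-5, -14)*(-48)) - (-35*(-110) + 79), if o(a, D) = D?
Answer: 500295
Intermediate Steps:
O(I, z) = -10 + z
N(x) = x²*(-7 + 3*x) (N(x) = (-10 + (x*3 + 3))*x² = (-10 + (3*x + 3))*x² = (-10 + (3 + 3*x))*x² = (-7 + 3*x)*x² = x²*(-7 + 3*x))
(N(56) - o(-5, -14)*(-48)) - (-35*(-110) + 79) = (56²*(-7 + 3*56) - (-14)*(-48)) - (-35*(-110) + 79) = (3136*(-7 + 168) - 1*672) - (3850 + 79) = (3136*161 - 672) - 1*3929 = (504896 - 672) - 3929 = 504224 - 3929 = 500295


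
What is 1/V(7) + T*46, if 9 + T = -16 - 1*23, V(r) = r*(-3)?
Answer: -46369/21 ≈ -2208.0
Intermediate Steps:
V(r) = -3*r
T = -48 (T = -9 + (-16 - 1*23) = -9 + (-16 - 23) = -9 - 39 = -48)
1/V(7) + T*46 = 1/(-3*7) - 48*46 = 1/(-21) - 2208 = -1/21 - 2208 = -46369/21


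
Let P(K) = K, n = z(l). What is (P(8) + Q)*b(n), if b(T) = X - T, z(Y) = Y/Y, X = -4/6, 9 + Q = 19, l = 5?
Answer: -30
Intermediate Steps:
Q = 10 (Q = -9 + 19 = 10)
X = -⅔ (X = -4*⅙ = -⅔ ≈ -0.66667)
z(Y) = 1
n = 1
b(T) = -⅔ - T
(P(8) + Q)*b(n) = (8 + 10)*(-⅔ - 1*1) = 18*(-⅔ - 1) = 18*(-5/3) = -30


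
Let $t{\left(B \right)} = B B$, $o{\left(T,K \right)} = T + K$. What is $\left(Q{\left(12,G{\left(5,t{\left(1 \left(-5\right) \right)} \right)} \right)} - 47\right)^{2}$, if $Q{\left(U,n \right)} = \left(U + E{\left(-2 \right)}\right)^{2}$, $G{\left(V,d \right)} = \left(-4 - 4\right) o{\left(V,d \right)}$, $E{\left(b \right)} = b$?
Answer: $2809$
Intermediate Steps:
$o{\left(T,K \right)} = K + T$
$t{\left(B \right)} = B^{2}$
$G{\left(V,d \right)} = - 8 V - 8 d$ ($G{\left(V,d \right)} = \left(-4 - 4\right) \left(d + V\right) = - 8 \left(V + d\right) = - 8 V - 8 d$)
$Q{\left(U,n \right)} = \left(-2 + U\right)^{2}$ ($Q{\left(U,n \right)} = \left(U - 2\right)^{2} = \left(-2 + U\right)^{2}$)
$\left(Q{\left(12,G{\left(5,t{\left(1 \left(-5\right) \right)} \right)} \right)} - 47\right)^{2} = \left(\left(-2 + 12\right)^{2} - 47\right)^{2} = \left(10^{2} - 47\right)^{2} = \left(100 - 47\right)^{2} = 53^{2} = 2809$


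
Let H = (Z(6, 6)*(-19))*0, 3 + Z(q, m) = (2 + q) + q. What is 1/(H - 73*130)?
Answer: -1/9490 ≈ -0.00010537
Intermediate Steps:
Z(q, m) = -1 + 2*q (Z(q, m) = -3 + ((2 + q) + q) = -3 + (2 + 2*q) = -1 + 2*q)
H = 0 (H = ((-1 + 2*6)*(-19))*0 = ((-1 + 12)*(-19))*0 = (11*(-19))*0 = -209*0 = 0)
1/(H - 73*130) = 1/(0 - 73*130) = 1/(0 - 9490) = 1/(-9490) = -1/9490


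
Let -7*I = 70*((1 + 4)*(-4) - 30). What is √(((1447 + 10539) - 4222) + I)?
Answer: 2*√2066 ≈ 90.906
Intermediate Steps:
I = 500 (I = -10*((1 + 4)*(-4) - 30) = -10*(5*(-4) - 30) = -10*(-20 - 30) = -10*(-50) = -⅐*(-3500) = 500)
√(((1447 + 10539) - 4222) + I) = √(((1447 + 10539) - 4222) + 500) = √((11986 - 4222) + 500) = √(7764 + 500) = √8264 = 2*√2066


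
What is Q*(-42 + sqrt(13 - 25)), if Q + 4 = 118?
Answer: -4788 + 228*I*sqrt(3) ≈ -4788.0 + 394.91*I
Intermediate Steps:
Q = 114 (Q = -4 + 118 = 114)
Q*(-42 + sqrt(13 - 25)) = 114*(-42 + sqrt(13 - 25)) = 114*(-42 + sqrt(-12)) = 114*(-42 + 2*I*sqrt(3)) = -4788 + 228*I*sqrt(3)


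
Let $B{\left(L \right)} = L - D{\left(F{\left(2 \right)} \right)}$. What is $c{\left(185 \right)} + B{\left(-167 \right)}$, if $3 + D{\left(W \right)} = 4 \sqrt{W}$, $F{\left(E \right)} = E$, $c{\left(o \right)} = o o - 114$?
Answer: $33947 - 4 \sqrt{2} \approx 33941.0$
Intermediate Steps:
$c{\left(o \right)} = -114 + o^{2}$ ($c{\left(o \right)} = o^{2} - 114 = -114 + o^{2}$)
$D{\left(W \right)} = -3 + 4 \sqrt{W}$
$B{\left(L \right)} = 3 + L - 4 \sqrt{2}$ ($B{\left(L \right)} = L - \left(-3 + 4 \sqrt{2}\right) = L + \left(3 - 4 \sqrt{2}\right) = 3 + L - 4 \sqrt{2}$)
$c{\left(185 \right)} + B{\left(-167 \right)} = \left(-114 + 185^{2}\right) - \left(164 + 4 \sqrt{2}\right) = \left(-114 + 34225\right) - \left(164 + 4 \sqrt{2}\right) = 34111 - \left(164 + 4 \sqrt{2}\right) = 33947 - 4 \sqrt{2}$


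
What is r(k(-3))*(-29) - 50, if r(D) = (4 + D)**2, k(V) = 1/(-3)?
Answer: -3959/9 ≈ -439.89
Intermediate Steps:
k(V) = -1/3
r(k(-3))*(-29) - 50 = (4 - 1/3)**2*(-29) - 50 = (11/3)**2*(-29) - 50 = (121/9)*(-29) - 50 = -3509/9 - 50 = -3959/9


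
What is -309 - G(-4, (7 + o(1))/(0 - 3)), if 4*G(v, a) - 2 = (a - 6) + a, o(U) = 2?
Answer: -613/2 ≈ -306.50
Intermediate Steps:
G(v, a) = -1 + a/2 (G(v, a) = ½ + ((a - 6) + a)/4 = ½ + ((-6 + a) + a)/4 = ½ + (-6 + 2*a)/4 = ½ + (-3/2 + a/2) = -1 + a/2)
-309 - G(-4, (7 + o(1))/(0 - 3)) = -309 - (-1 + ((7 + 2)/(0 - 3))/2) = -309 - (-1 + (9/(-3))/2) = -309 - (-1 + (9*(-⅓))/2) = -309 - (-1 + (½)*(-3)) = -309 - (-1 - 3/2) = -309 - 1*(-5/2) = -309 + 5/2 = -613/2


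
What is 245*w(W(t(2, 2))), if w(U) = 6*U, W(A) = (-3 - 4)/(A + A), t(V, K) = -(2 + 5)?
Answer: 735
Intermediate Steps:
t(V, K) = -7 (t(V, K) = -1*7 = -7)
W(A) = -7/(2*A) (W(A) = -7*1/(2*A) = -7/(2*A))
245*w(W(t(2, 2))) = 245*(6*(-7/2/(-7))) = 245*(6*(-7/2*(-1/7))) = 245*(6*(1/2)) = 245*3 = 735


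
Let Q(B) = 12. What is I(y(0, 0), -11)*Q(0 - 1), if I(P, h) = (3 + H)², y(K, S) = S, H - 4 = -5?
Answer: 48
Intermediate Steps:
H = -1 (H = 4 - 5 = -1)
I(P, h) = 4 (I(P, h) = (3 - 1)² = 2² = 4)
I(y(0, 0), -11)*Q(0 - 1) = 4*12 = 48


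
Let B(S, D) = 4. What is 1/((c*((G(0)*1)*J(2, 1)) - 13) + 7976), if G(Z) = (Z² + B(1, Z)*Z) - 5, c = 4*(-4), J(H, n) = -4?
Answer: 1/7643 ≈ 0.00013084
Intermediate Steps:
c = -16
G(Z) = -5 + Z² + 4*Z (G(Z) = (Z² + 4*Z) - 5 = -5 + Z² + 4*Z)
1/((c*((G(0)*1)*J(2, 1)) - 13) + 7976) = 1/((-16*(-5 + 0² + 4*0)*1*(-4) - 13) + 7976) = 1/((-16*(-5 + 0 + 0)*1*(-4) - 13) + 7976) = 1/((-16*(-5*1)*(-4) - 13) + 7976) = 1/((-(-80)*(-4) - 13) + 7976) = 1/((-16*20 - 13) + 7976) = 1/((-320 - 13) + 7976) = 1/(-333 + 7976) = 1/7643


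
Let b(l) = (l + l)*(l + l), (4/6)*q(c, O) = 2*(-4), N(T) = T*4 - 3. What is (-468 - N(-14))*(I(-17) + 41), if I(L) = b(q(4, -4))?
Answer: -252353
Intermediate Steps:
N(T) = -3 + 4*T (N(T) = 4*T - 3 = -3 + 4*T)
q(c, O) = -12 (q(c, O) = 3*(2*(-4))/2 = (3/2)*(-8) = -12)
b(l) = 4*l² (b(l) = (2*l)*(2*l) = 4*l²)
I(L) = 576 (I(L) = 4*(-12)² = 4*144 = 576)
(-468 - N(-14))*(I(-17) + 41) = (-468 - (-3 + 4*(-14)))*(576 + 41) = (-468 - (-3 - 56))*617 = (-468 - 1*(-59))*617 = (-468 + 59)*617 = -409*617 = -252353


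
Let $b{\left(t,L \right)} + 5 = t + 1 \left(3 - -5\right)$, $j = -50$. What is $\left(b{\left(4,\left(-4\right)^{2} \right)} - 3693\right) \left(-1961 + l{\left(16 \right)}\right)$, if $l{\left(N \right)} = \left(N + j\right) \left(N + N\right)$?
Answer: $11238614$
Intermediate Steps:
$l{\left(N \right)} = 2 N \left(-50 + N\right)$ ($l{\left(N \right)} = \left(N - 50\right) \left(N + N\right) = \left(-50 + N\right) 2 N = 2 N \left(-50 + N\right)$)
$b{\left(t,L \right)} = 3 + t$ ($b{\left(t,L \right)} = -5 + \left(t + 1 \left(3 - -5\right)\right) = -5 + \left(t + 1 \left(3 + 5\right)\right) = -5 + \left(t + 1 \cdot 8\right) = -5 + \left(t + 8\right) = -5 + \left(8 + t\right) = 3 + t$)
$\left(b{\left(4,\left(-4\right)^{2} \right)} - 3693\right) \left(-1961 + l{\left(16 \right)}\right) = \left(\left(3 + 4\right) - 3693\right) \left(-1961 + 2 \cdot 16 \left(-50 + 16\right)\right) = \left(7 - 3693\right) \left(-1961 + 2 \cdot 16 \left(-34\right)\right) = - 3686 \left(-1961 - 1088\right) = \left(-3686\right) \left(-3049\right) = 11238614$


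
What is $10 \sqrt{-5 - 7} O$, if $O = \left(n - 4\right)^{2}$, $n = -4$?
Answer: $1280 i \sqrt{3} \approx 2217.0 i$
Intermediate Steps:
$O = 64$ ($O = \left(-4 - 4\right)^{2} = \left(-8\right)^{2} = 64$)
$10 \sqrt{-5 - 7} O = 10 \sqrt{-5 - 7} \cdot 64 = 10 \sqrt{-12} \cdot 64 = 10 \cdot 2 i \sqrt{3} \cdot 64 = 20 i \sqrt{3} \cdot 64 = 1280 i \sqrt{3}$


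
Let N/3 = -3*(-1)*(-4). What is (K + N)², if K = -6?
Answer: 1764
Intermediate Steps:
N = -36 (N = 3*(-3*(-1)*(-4)) = 3*(3*(-4)) = 3*(-12) = -36)
(K + N)² = (-6 - 36)² = (-42)² = 1764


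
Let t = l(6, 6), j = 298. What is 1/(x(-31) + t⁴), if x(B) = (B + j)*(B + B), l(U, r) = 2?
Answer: -1/16538 ≈ -6.0467e-5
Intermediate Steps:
t = 2
x(B) = 2*B*(298 + B) (x(B) = (B + 298)*(B + B) = (298 + B)*(2*B) = 2*B*(298 + B))
1/(x(-31) + t⁴) = 1/(2*(-31)*(298 - 31) + 2⁴) = 1/(2*(-31)*267 + 16) = 1/(-16554 + 16) = 1/(-16538) = -1/16538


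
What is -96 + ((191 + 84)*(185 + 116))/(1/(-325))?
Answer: -26901971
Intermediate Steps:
-96 + ((191 + 84)*(185 + 116))/(1/(-325)) = -96 + (275*301)/(-1/325) = -96 + 82775*(-325) = -96 - 26901875 = -26901971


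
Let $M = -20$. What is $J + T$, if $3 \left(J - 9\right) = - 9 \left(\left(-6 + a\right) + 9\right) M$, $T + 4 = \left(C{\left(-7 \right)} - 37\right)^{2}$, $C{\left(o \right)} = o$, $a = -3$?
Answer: $1941$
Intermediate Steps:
$T = 1932$ ($T = -4 + \left(-7 - 37\right)^{2} = -4 + \left(-44\right)^{2} = -4 + 1936 = 1932$)
$J = 9$ ($J = 9 + \frac{- 9 \left(\left(-6 - 3\right) + 9\right) \left(-20\right)}{3} = 9 + \frac{- 9 \left(-9 + 9\right) \left(-20\right)}{3} = 9 + \frac{\left(-9\right) 0 \left(-20\right)}{3} = 9 + \frac{0 \left(-20\right)}{3} = 9 + \frac{1}{3} \cdot 0 = 9 + 0 = 9$)
$J + T = 9 + 1932 = 1941$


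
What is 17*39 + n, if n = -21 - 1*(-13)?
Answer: 655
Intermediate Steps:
n = -8 (n = -21 + 13 = -8)
17*39 + n = 17*39 - 8 = 663 - 8 = 655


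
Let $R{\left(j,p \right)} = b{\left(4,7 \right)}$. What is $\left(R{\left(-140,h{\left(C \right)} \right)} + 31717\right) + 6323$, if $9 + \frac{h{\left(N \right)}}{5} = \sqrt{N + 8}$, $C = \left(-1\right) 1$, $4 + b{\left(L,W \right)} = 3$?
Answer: $38039$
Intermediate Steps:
$b{\left(L,W \right)} = -1$ ($b{\left(L,W \right)} = -4 + 3 = -1$)
$C = -1$
$h{\left(N \right)} = -45 + 5 \sqrt{8 + N}$ ($h{\left(N \right)} = -45 + 5 \sqrt{N + 8} = -45 + 5 \sqrt{8 + N}$)
$R{\left(j,p \right)} = -1$
$\left(R{\left(-140,h{\left(C \right)} \right)} + 31717\right) + 6323 = \left(-1 + 31717\right) + 6323 = 31716 + 6323 = 38039$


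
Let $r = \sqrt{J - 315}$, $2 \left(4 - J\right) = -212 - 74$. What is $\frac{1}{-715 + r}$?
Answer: $- \frac{715}{511393} - \frac{2 i \sqrt{42}}{511393} \approx -0.0013981 - 2.5345 \cdot 10^{-5} i$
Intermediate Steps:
$J = 147$ ($J = 4 - \frac{-212 - 74}{2} = 4 - -143 = 4 + 143 = 147$)
$r = 2 i \sqrt{42}$ ($r = \sqrt{147 - 315} = \sqrt{-168} = 2 i \sqrt{42} \approx 12.961 i$)
$\frac{1}{-715 + r} = \frac{1}{-715 + 2 i \sqrt{42}}$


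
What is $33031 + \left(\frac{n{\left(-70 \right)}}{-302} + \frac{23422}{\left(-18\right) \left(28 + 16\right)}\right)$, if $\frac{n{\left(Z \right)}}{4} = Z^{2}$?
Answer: $\frac{1969472515}{59796} \approx 32937.0$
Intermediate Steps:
$n{\left(Z \right)} = 4 Z^{2}$
$33031 + \left(\frac{n{\left(-70 \right)}}{-302} + \frac{23422}{\left(-18\right) \left(28 + 16\right)}\right) = 33031 + \left(\frac{4 \left(-70\right)^{2}}{-302} + \frac{23422}{\left(-18\right) \left(28 + 16\right)}\right) = 33031 + \left(4 \cdot 4900 \left(- \frac{1}{302}\right) + \frac{23422}{\left(-18\right) 44}\right) = 33031 + \left(19600 \left(- \frac{1}{302}\right) + \frac{23422}{-792}\right) = 33031 + \left(- \frac{9800}{151} + 23422 \left(- \frac{1}{792}\right)\right) = 33031 - \frac{5649161}{59796} = \frac{1969472515}{59796}$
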